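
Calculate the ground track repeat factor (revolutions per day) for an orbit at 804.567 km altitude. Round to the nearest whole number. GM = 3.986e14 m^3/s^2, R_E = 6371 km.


r = 7.175567e+06 m
T = 2*pi*sqrt(r^3/mu) = 6049.1668 s = 100.8194 min
revs/day = 1440 / 100.8194 = 14.2830
Rounded: 14 revolutions per day

14 revolutions per day


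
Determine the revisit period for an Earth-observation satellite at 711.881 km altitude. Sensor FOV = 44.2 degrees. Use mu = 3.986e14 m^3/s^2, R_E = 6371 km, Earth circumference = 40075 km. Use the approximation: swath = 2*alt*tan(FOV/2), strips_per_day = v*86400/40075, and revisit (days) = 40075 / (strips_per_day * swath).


swath = 2*711.881*tan(0.3857178) = 578.1298 km
v = sqrt(mu/r) = 7501.7688 m/s = 7.5018 km/s
strips/day = v*86400/40075 = 7.5018*86400/40075 = 16.1735
coverage/day = strips * swath = 16.1735 * 578.1298 = 9350.3795 km
revisit = 40075 / 9350.3795 = 4.2859 days

4.2859 days


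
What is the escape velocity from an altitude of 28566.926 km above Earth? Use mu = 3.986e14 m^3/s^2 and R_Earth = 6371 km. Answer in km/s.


r = 6371.0 + 28566.926 = 34937.9260 km = 3.4937926e+07 m
v_esc = sqrt(2*mu/r) = sqrt(2*3.986e14 / 3.4937926e+07)
v_esc = 4776.7783 m/s = 4.7768 km/s

4.7768 km/s


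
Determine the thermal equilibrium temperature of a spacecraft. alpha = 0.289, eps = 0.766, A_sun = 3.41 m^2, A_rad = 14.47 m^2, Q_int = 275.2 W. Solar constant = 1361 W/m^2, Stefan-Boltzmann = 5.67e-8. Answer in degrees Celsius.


Numerator = alpha*S*A_sun + Q_int = 0.289*1361*3.41 + 275.2 = 1616.4519 W
Denominator = eps*sigma*A_rad = 0.766*5.67e-8*14.47 = 6.2846393e-07 W/K^4
T^4 = 2.5720679e+09 K^4
T = 225.2012 K = -47.9488 C

-47.9488 degrees Celsius


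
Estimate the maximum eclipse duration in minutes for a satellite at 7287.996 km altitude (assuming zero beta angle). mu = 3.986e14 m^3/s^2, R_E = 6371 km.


r = 13658.9960 km
T = 264.7818 min
Eclipse fraction = arcsin(R_E/r)/pi = arcsin(6371.0000/13658.9960)/pi
= arcsin(0.4664325)/pi = 0.154461
Eclipse duration = 0.154461 * 264.7818 = 40.8985 min

40.8985 minutes


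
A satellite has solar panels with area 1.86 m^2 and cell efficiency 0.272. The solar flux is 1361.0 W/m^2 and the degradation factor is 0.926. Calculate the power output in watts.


P = area * eta * S * degradation
P = 1.86 * 0.272 * 1361.0 * 0.926
P = 637.6039 W

637.6039 W


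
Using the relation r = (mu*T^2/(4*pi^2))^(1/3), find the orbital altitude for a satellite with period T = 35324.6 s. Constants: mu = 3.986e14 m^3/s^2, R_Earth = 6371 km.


T = 35324.6 s
r = (mu*T^2/(4*pi^2))^(1/3) = (3.986e14 * 35324.6^2 / (4*pi^2))^(1/3)
r = 2.326898e+07 m = 23268.9804 km
alt = r - R_E = 23268.9804 - 6371 = 16897.9804 km

16897.9804 km


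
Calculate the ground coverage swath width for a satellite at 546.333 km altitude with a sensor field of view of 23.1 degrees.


FOV = 23.1 deg = 0.4031711 rad
swath = 2 * alt * tan(FOV/2) = 2 * 546.333 * tan(0.2015855)
swath = 2 * 546.333 * 0.2043612
swath = 223.2986 km

223.2986 km


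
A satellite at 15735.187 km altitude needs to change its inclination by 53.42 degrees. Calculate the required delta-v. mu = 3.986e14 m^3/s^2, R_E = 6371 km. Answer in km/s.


r = 22106.1870 km = 2.2106187e+07 m
V = sqrt(mu/r) = 4246.3103 m/s
di = 53.42 deg = 0.9323549 rad
dV = 2*V*sin(di/2) = 2*4246.3103*sin(0.4661774)
dV = 3817.2199 m/s = 3.8172 km/s

3.8172 km/s


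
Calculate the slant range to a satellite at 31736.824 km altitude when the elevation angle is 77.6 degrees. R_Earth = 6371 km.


h = 31736.824 km, el = 77.6 deg
d = -R_E*sin(el) + sqrt((R_E*sin(el))^2 + 2*R_E*h + h^2)
d = -6371.0000*sin(1.3544) + sqrt((6371.0000*0.9766723)^2 + 2*6371.0000*31736.824 + 31736.824^2)
d = 31860.8798 km

31860.8798 km


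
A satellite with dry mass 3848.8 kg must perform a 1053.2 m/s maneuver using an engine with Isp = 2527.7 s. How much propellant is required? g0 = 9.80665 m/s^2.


ve = Isp * g0 = 2527.7 * 9.80665 = 24788.269205 m/s
mass ratio = exp(dv/ve) = exp(1053.2/24788.269205) = 1.04340337
m_prop = m_dry * (mr - 1) = 3848.8 * (1.04340337 - 1)
m_prop = 167.0509 kg

167.0509 kg


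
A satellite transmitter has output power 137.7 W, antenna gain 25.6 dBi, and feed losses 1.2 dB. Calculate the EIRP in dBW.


Pt = 137.7 W = 21.3893 dBW
EIRP = Pt_dBW + Gt - losses = 21.3893 + 25.6 - 1.2 = 45.7893 dBW

45.7893 dBW


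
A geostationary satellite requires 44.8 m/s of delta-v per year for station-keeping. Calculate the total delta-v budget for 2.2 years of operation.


dV = rate * years = 44.8 * 2.2
dV = 98.5600 m/s

98.5600 m/s


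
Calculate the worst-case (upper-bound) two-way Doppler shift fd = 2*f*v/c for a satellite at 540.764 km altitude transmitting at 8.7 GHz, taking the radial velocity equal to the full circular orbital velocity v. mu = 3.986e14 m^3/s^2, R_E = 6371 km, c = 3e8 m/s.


r = 6.911764e+06 m
v = sqrt(mu/r) = 7594.0630 m/s (worst-case radial velocity)
f = 8.7 GHz = 8.7e+09 Hz
fd = 2*f*v/c = 2*8.7e+09*7594.0630/3.0e+08
fd = 440455.6551 Hz

440455.6551 Hz


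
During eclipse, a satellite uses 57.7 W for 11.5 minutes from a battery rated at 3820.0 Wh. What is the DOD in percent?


E_used = P * t / 60 = 57.7 * 11.5 / 60 = 11.0592 Wh
DOD = E_used / E_total * 100 = 11.0592 / 3820.0 * 100
DOD = 0.289507 %

0.2895 %


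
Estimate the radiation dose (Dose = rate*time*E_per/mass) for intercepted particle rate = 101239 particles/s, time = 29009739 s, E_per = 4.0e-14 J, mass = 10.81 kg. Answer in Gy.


Total energy deposited = rate * time * E_per
  = 101239 * 29009739 * 4.0e-14 = 0.1174767 J
Dose = E_total / mass = 0.1174767 / 10.81
Dose = 0.01086741 Gy

0.0109 Gy


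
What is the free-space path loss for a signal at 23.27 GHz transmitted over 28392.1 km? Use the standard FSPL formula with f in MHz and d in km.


f = 23.27 GHz = 23270.0000 MHz
d = 28392.1 km
FSPL = 32.44 + 20*log10(23270.0000) + 20*log10(28392.1)
FSPL = 32.44 + 87.3359 + 89.0640
FSPL = 208.8399 dB

208.8399 dB


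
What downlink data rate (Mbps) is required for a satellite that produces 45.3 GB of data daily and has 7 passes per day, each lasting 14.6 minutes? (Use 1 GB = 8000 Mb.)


total contact time = 7 * 14.6 * 60 = 6132.0000 s
data = 45.3 GB = 362400.0000 Mb
rate = 362400.0000 / 6132.0000 = 59.0998 Mbps

59.0998 Mbps


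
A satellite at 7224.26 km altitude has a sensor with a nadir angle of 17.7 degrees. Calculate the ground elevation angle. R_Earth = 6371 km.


r = R_E + alt = 13595.2600 km
Law of sines in the satellite / Earth-center / ground-point triangle:
  sin(nadir)/R_E = sin(90 + el)/r  =>  cos(el) = (r/R_E)*sin(nadir)
cos(el) = (13595.2600 / 6371.0000) * sin(17.7 deg) = 0.6487849
el = arccos(0.6487849) = 49.5499 deg
(Earth-central angle = 90 - nadir - el = 22.7501 deg)

49.5499 degrees


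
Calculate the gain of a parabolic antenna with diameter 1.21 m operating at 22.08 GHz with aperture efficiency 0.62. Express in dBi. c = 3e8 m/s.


lambda = c/f = 3e8 / 2.208e+10 = 0.01358696 m
G = eta*(pi*D/lambda)^2 = 0.62*(pi*1.21/0.01358696)^2
G = 48530.8395 (linear)
G = 10*log10(48530.8395) = 46.8602 dBi

46.8602 dBi


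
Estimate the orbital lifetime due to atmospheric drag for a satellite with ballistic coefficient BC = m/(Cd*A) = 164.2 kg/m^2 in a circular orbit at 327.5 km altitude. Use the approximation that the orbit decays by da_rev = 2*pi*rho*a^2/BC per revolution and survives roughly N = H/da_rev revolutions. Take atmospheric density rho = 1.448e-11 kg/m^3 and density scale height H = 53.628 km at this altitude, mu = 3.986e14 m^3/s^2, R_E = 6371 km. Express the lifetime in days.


a = R_E + alt = 6698.5000 km = 6.6985e+06 m
da_rev = 2*pi*rho*a^2/BC = 2*pi*1.448e-11*(6.6985e+06)^2/164.2 = 24.861676 m per revolution
N = H/da_rev = 53628.0000 m / 24.861676 m = 2157.0549 revolutions
P = 2*pi*sqrt(a^3/mu) = 5456.0402 s
lifetime = N*P = 2157.0549 * 5456.0402 = 1.1768978e+07 s = 136.2150 days

136.2150 days


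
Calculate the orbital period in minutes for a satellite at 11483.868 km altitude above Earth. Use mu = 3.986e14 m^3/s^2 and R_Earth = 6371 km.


r = 17854.8680 km = 1.7854868e+07 m
T = 2*pi*sqrt(r^3/mu) = 2*pi*sqrt(5.6920661e+21 / 3.986e14)
T = 23743.5792 s = 395.7263 min

395.7263 minutes


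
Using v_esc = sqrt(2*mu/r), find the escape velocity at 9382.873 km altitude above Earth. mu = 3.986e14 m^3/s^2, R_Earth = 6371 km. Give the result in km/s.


r = 6371.0 + 9382.873 = 15753.8730 km = 1.5753873e+07 m
v_esc = sqrt(2*mu/r) = sqrt(2*3.986e14 / 1.5753873e+07)
v_esc = 7113.6087 m/s = 7.1136 km/s

7.1136 km/s


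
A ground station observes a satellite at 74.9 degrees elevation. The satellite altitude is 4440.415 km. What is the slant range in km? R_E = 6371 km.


h = 4440.415 km, el = 74.9 deg
d = -R_E*sin(el) + sqrt((R_E*sin(el))^2 + 2*R_E*h + h^2)
d = -6371.0000*sin(1.3073) + sqrt((6371.0000*0.9654726)^2 + 2*6371.0000*4440.415 + 4440.415^2)
d = 4532.2400 km

4532.2400 km


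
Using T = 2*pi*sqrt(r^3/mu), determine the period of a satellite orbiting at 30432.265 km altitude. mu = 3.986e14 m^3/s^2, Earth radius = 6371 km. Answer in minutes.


r = 36803.2650 km = 3.6803265e+07 m
T = 2*pi*sqrt(r^3/mu) = 2*pi*sqrt(4.9849298e+22 / 3.986e14)
T = 70265.2740 s = 1171.0879 min

1171.0879 minutes


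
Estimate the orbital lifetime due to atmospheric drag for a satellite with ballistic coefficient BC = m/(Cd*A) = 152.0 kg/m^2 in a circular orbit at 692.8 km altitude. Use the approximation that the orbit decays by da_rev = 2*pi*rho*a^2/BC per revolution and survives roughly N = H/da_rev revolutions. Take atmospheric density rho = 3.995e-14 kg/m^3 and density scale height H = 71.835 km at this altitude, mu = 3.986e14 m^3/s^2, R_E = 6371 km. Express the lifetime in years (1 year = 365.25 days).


a = R_E + alt = 7063.8000 km = 7.0638e+06 m
da_rev = 2*pi*rho*a^2/BC = 2*pi*3.995e-14*(7.0638e+06)^2/152.0 = 0.0824005011 m per revolution
N = H/da_rev = 71835.0000 m / 0.0824005011 m = 871778.6788 revolutions
P = 2*pi*sqrt(a^3/mu) = 5908.3854 s
lifetime = N*P = 871778.6788 * 5908.3854 = 5.1508044e+09 s = 59615.7914 days
years = 59615.7914 / 365.25 = 163.2191 years

163.2191 years


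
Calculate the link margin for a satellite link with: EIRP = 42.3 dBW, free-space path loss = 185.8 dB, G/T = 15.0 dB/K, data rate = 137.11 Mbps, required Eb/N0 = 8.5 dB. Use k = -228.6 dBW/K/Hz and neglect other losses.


C/N0 = EIRP - FSPL + G/T - k = 42.3 - 185.8 + 15.0 - (-228.6)
C/N0 = 100.1000 dB-Hz
R_b = 137.11 Mbps = 1.3711e+08 bps -> 10*log10(R_b) = 81.3707 dB-Hz
Eb/N0 = C/N0 - 10*log10(R_b) = 100.1000 - 81.3707 = 18.7293 dB
Margin = Eb/N0 - Eb/N0_req = 18.7293 - 8.5 = 10.2293 dB (link closes)

10.2293 dB


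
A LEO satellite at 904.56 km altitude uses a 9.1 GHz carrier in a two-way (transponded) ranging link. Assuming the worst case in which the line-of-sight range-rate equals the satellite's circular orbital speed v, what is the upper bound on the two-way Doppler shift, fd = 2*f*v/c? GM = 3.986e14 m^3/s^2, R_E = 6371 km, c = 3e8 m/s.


r = 7.27556e+06 m
v = sqrt(mu/r) = 7401.7674 m/s (worst-case radial velocity)
f = 9.1 GHz = 9.1e+09 Hz
fd = 2*f*v/c = 2*9.1e+09*7401.7674/3.0e+08
fd = 449040.5562 Hz

449040.5562 Hz


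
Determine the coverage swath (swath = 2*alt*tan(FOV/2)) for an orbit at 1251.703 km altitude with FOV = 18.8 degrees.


FOV = 18.8 deg = 0.3281219 rad
swath = 2 * alt * tan(FOV/2) = 2 * 1251.703 * tan(0.1640609)
swath = 2 * 1251.703 * 0.1655489
swath = 414.4362 km

414.4362 km


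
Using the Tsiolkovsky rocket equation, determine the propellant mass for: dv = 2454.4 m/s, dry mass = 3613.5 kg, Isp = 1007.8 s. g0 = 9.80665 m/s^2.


ve = Isp * g0 = 1007.8 * 9.80665 = 9883.141870 m/s
mass ratio = exp(dv/ve) = exp(2454.4/9883.141870) = 1.28189837
m_prop = m_dry * (mr - 1) = 3613.5 * (1.28189837 - 1)
m_prop = 1018.6398 kg

1018.6398 kg


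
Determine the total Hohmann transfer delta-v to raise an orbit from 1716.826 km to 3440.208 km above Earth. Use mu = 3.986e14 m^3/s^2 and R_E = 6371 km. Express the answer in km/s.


r1 = 8087.8260 km = 8.087826e+06 m
r2 = 9811.2080 km = 9.811208e+06 m
dv1 = sqrt(mu/r1)*(sqrt(2*r2/(r1+r2)) - 1) = 330.2017 m/s
dv2 = sqrt(mu/r2)*(1 - sqrt(2*r1/(r1+r2))) = 314.6170 m/s
total dv = |dv1| + |dv2| = 330.2017 + 314.6170 = 644.8187 m/s = 0.6448187 km/s

0.6448 km/s


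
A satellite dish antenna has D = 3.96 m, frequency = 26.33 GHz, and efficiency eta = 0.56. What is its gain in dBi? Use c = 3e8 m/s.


lambda = c/f = 3e8 / 2.633e+10 = 0.01139385 m
G = eta*(pi*D/lambda)^2 = 0.56*(pi*3.96/0.01139385)^2
G = 667632.3206 (linear)
G = 10*log10(667632.3206) = 58.2454 dBi

58.2454 dBi


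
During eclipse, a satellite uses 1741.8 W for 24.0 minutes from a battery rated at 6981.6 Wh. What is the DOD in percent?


E_used = P * t / 60 = 1741.8 * 24.0 / 60 = 696.7200 Wh
DOD = E_used / E_total * 100 = 696.7200 / 6981.6 * 100
DOD = 9.9794 %

9.9794 %


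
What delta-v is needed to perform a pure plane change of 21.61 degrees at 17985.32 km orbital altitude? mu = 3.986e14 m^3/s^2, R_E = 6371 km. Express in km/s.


r = 24356.3200 km = 2.435632e+07 m
V = sqrt(mu/r) = 4045.4125 m/s
di = 21.61 deg = 0.3771657 rad
dV = 2*V*sin(di/2) = 2*4045.4125*sin(0.1885828)
dV = 1516.7630 m/s = 1.5168 km/s

1.5168 km/s


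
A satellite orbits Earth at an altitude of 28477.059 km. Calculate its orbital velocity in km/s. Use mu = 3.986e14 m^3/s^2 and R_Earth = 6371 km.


r = R_E + alt = 6371.0 + 28477.059 = 34848.0590 km = 3.4848059e+07 m
v = sqrt(mu/r) = sqrt(3.986e14 / 3.4848059e+07) = 3382.0448 m/s = 3.3820 km/s

3.3820 km/s


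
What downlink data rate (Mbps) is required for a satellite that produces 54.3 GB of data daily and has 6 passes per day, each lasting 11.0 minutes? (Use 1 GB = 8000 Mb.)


total contact time = 6 * 11.0 * 60 = 3960.0000 s
data = 54.3 GB = 434400.0000 Mb
rate = 434400.0000 / 3960.0000 = 109.6970 Mbps

109.6970 Mbps


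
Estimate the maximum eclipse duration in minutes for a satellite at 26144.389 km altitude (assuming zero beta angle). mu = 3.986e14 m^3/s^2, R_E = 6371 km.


r = 32515.3890 km
T = 972.5085 min
Eclipse fraction = arcsin(R_E/r)/pi = arcsin(6371.0000/32515.3890)/pi
= arcsin(0.195938)/pi = 0.06277513
Eclipse duration = 0.06277513 * 972.5085 = 61.0493 min

61.0493 minutes


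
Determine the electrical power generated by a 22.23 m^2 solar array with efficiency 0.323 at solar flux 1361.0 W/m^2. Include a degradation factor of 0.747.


P = area * eta * S * degradation
P = 22.23 * 0.323 * 1361.0 * 0.747
P = 7299.9639 W

7299.9639 W


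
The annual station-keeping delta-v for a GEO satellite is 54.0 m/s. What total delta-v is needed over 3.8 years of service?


dV = rate * years = 54.0 * 3.8
dV = 205.2000 m/s

205.2000 m/s


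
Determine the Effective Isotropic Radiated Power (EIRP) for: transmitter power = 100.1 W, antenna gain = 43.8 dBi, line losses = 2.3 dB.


Pt = 100.1 W = 20.0043 dBW
EIRP = Pt_dBW + Gt - losses = 20.0043 + 43.8 - 2.3 = 61.5043 dBW

61.5043 dBW


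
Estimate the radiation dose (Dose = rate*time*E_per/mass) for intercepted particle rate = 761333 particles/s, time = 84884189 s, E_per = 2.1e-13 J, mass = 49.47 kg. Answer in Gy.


Total energy deposited = rate * time * E_per
  = 761333 * 84884189 * 2.1e-13 = 13.5713 J
Dose = E_total / mass = 13.5713 / 49.47
Dose = 0.2743335 Gy

0.2743 Gy


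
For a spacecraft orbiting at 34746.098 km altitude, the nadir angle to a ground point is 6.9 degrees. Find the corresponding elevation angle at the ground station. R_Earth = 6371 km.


r = R_E + alt = 41117.0980 km
Law of sines in the satellite / Earth-center / ground-point triangle:
  sin(nadir)/R_E = sin(90 + el)/r  =>  cos(el) = (r/R_E)*sin(nadir)
cos(el) = (41117.0980 / 6371.0000) * sin(6.9 deg) = 0.775338
el = arccos(0.775338) = 39.1643 deg
(Earth-central angle = 90 - nadir - el = 43.9357 deg)

39.1643 degrees


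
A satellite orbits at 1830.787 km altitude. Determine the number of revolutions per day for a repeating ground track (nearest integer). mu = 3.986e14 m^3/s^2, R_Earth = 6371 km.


r = 8.201787e+06 m
T = 2*pi*sqrt(r^3/mu) = 7392.2041 s = 123.2034 min
revs/day = 1440 / 123.2034 = 11.6880
Rounded: 12 revolutions per day

12 revolutions per day


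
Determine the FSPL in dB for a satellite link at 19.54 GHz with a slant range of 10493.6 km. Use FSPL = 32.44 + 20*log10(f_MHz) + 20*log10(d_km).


f = 19.54 GHz = 19540.0000 MHz
d = 10493.6 km
FSPL = 32.44 + 20*log10(19540.0000) + 20*log10(10493.6)
FSPL = 32.44 + 85.8185 + 80.4185
FSPL = 198.6770 dB

198.6770 dB


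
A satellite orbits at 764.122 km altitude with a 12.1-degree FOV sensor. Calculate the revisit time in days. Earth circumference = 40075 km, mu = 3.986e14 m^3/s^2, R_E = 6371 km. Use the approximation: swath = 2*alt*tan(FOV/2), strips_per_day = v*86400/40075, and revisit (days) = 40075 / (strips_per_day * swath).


swath = 2*764.122*tan(0.1055924) = 161.9734 km
v = sqrt(mu/r) = 7474.2556 m/s = 7.4743 km/s
strips/day = v*86400/40075 = 7.4743*86400/40075 = 16.1142
coverage/day = strips * swath = 16.1142 * 161.9734 = 2610.0685 km
revisit = 40075 / 2610.0685 = 15.3540 days

15.3540 days


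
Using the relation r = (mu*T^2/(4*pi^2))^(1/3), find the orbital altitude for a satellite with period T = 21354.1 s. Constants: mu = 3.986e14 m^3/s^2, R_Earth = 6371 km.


T = 21354.1 s
r = (mu*T^2/(4*pi^2))^(1/3) = (3.986e14 * 21354.1^2 / (4*pi^2))^(1/3)
r = 1.6635915e+07 m = 16635.9153 km
alt = r - R_E = 16635.9153 - 6371 = 10264.9153 km

10264.9153 km


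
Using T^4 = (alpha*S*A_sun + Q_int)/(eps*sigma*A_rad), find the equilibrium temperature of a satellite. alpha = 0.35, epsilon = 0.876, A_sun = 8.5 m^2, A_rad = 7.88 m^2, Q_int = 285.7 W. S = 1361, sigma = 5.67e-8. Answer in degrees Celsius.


Numerator = alpha*S*A_sun + Q_int = 0.35*1361*8.5 + 285.7 = 4334.6750 W
Denominator = eps*sigma*A_rad = 0.876*5.67e-8*7.88 = 3.913933e-07 W/K^4
T^4 = 1.1074985e+10 K^4
T = 324.4037 K = 51.2537 C

51.2537 degrees Celsius


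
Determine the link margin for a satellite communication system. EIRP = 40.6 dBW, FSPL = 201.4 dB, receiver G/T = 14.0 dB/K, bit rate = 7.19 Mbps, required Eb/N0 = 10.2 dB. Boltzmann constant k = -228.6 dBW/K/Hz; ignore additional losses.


C/N0 = EIRP - FSPL + G/T - k = 40.6 - 201.4 + 14.0 - (-228.6)
C/N0 = 81.8000 dB-Hz
R_b = 7.19 Mbps = 7.19e+06 bps -> 10*log10(R_b) = 68.5673 dB-Hz
Eb/N0 = C/N0 - 10*log10(R_b) = 81.8000 - 68.5673 = 13.2327 dB
Margin = Eb/N0 - Eb/N0_req = 13.2327 - 10.2 = 3.0327 dB (link closes)

3.0327 dB


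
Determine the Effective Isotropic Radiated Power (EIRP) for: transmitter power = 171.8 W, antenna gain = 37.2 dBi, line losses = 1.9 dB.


Pt = 171.8 W = 22.3502 dBW
EIRP = Pt_dBW + Gt - losses = 22.3502 + 37.2 - 1.9 = 57.6502 dBW

57.6502 dBW


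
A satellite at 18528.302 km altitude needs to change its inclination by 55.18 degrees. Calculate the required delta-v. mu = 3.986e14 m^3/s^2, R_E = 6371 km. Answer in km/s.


r = 24899.3020 km = 2.4899302e+07 m
V = sqrt(mu/r) = 4001.0600 m/s
di = 55.18 deg = 0.9630727 rad
dV = 2*V*sin(di/2) = 2*4001.0600*sin(0.4815363)
dV = 3706.1127 m/s = 3.7061 km/s

3.7061 km/s


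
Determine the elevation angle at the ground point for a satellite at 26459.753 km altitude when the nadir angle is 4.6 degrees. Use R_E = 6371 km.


r = R_E + alt = 32830.7530 km
Law of sines in the satellite / Earth-center / ground-point triangle:
  sin(nadir)/R_E = sin(90 + el)/r  =>  cos(el) = (r/R_E)*sin(nadir)
cos(el) = (32830.7530 / 6371.0000) * sin(4.6 deg) = 0.4132775
el = arccos(0.4132775) = 65.5891 deg
(Earth-central angle = 90 - nadir - el = 19.8109 deg)

65.5891 degrees


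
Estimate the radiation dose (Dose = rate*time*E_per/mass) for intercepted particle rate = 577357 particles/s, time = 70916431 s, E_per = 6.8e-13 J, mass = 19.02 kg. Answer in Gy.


Total energy deposited = rate * time * E_per
  = 577357 * 70916431 * 6.8e-13 = 27.8420 J
Dose = E_total / mass = 27.8420 / 19.02
Dose = 1.4638 Gy

1.4638 Gy


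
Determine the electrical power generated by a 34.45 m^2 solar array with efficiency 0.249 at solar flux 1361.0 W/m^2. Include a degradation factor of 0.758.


P = area * eta * S * degradation
P = 34.45 * 0.249 * 1361.0 * 0.758
P = 8849.4423 W

8849.4423 W


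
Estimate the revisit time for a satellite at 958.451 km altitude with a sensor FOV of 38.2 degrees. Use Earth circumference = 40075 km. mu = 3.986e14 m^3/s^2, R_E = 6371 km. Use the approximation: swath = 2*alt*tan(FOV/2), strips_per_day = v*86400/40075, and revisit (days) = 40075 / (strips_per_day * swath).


swath = 2*958.451*tan(0.3333579) = 663.7868 km
v = sqrt(mu/r) = 7374.5058 m/s = 7.3745 km/s
strips/day = v*86400/40075 = 7.3745*86400/40075 = 15.8991
coverage/day = strips * swath = 15.8991 * 663.7868 = 10553.6277 km
revisit = 40075 / 10553.6277 = 3.7973 days

3.7973 days


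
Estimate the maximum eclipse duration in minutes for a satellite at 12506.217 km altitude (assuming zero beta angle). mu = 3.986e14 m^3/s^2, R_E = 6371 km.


r = 18877.2170 km
T = 430.1965 min
Eclipse fraction = arcsin(R_E/r)/pi = arcsin(6371.0000/18877.2170)/pi
= arcsin(0.3374968)/pi = 0.1095802
Eclipse duration = 0.1095802 * 430.1965 = 47.1410 min

47.1410 minutes


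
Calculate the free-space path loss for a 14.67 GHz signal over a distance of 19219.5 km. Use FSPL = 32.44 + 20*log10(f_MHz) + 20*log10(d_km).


f = 14.67 GHz = 14670.0000 MHz
d = 19219.5 km
FSPL = 32.44 + 20*log10(14670.0000) + 20*log10(19219.5)
FSPL = 32.44 + 83.3286 + 85.6748
FSPL = 201.4434 dB

201.4434 dB


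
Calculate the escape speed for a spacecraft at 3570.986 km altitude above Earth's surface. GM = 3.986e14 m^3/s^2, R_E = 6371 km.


r = 6371.0 + 3570.986 = 9941.9860 km = 9.941986e+06 m
v_esc = sqrt(2*mu/r) = sqrt(2*3.986e14 / 9.941986e+06)
v_esc = 8954.6182 m/s = 8.9546 km/s

8.9546 km/s


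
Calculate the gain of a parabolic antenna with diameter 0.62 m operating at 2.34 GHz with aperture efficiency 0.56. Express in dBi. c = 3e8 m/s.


lambda = c/f = 3e8 / 2.34e+09 = 0.1282051 m
G = eta*(pi*D/lambda)^2 = 0.56*(pi*0.62/0.1282051)^2
G = 129.2589 (linear)
G = 10*log10(129.2589) = 21.1146 dBi

21.1146 dBi


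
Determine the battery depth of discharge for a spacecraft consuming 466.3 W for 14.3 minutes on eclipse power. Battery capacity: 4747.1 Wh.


E_used = P * t / 60 = 466.3 * 14.3 / 60 = 111.1348 Wh
DOD = E_used / E_total * 100 = 111.1348 / 4747.1 * 100
DOD = 2.3411 %

2.3411 %


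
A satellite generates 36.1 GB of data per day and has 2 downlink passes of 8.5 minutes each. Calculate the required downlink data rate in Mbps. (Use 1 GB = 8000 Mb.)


total contact time = 2 * 8.5 * 60 = 1020.0000 s
data = 36.1 GB = 288800.0000 Mb
rate = 288800.0000 / 1020.0000 = 283.1373 Mbps

283.1373 Mbps


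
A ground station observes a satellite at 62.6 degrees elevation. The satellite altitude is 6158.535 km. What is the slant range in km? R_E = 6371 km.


h = 6158.535 km, el = 62.6 deg
d = -R_E*sin(el) + sqrt((R_E*sin(el))^2 + 2*R_E*h + h^2)
d = -6371.0000*sin(1.0926) + sqrt((6371.0000*0.8878154)^2 + 2*6371.0000*6158.535 + 6158.535^2)
d = 6525.3954 km

6525.3954 km


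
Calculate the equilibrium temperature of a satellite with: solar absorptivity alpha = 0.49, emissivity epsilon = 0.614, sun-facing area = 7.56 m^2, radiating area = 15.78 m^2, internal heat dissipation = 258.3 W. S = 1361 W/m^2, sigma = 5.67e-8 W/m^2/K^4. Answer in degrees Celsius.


Numerator = alpha*S*A_sun + Q_int = 0.49*1361*7.56 + 258.3 = 5299.9884 W
Denominator = eps*sigma*A_rad = 0.614*5.67e-8*15.78 = 5.4936176e-07 W/K^4
T^4 = 9.6475378e+09 K^4
T = 313.4037 K = 40.2537 C

40.2537 degrees Celsius


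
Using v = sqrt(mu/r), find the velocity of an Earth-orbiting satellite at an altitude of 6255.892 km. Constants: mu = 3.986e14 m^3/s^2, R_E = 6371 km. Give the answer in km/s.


r = R_E + alt = 6371.0 + 6255.892 = 12626.8920 km = 1.2626892e+07 m
v = sqrt(mu/r) = sqrt(3.986e14 / 1.2626892e+07) = 5618.5004 m/s = 5.6185 km/s

5.6185 km/s


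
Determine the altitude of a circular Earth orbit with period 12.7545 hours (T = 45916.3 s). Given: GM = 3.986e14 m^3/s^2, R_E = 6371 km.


T = 45916.3 s
r = (mu*T^2/(4*pi^2))^(1/3) = (3.986e14 * 45916.3^2 / (4*pi^2))^(1/3)
r = 2.7714291e+07 m = 27714.2912 km
alt = r - R_E = 27714.2912 - 6371 = 21343.2912 km

21343.2912 km


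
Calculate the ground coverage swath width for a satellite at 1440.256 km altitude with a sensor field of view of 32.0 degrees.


FOV = 32.0 deg = 0.5585054 rad
swath = 2 * alt * tan(FOV/2) = 2 * 1440.256 * tan(0.2792527)
swath = 2 * 1440.256 * 0.2867454
swath = 825.9735 km

825.9735 km


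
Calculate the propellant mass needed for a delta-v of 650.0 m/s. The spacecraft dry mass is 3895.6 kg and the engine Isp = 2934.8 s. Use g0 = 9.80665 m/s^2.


ve = Isp * g0 = 2934.8 * 9.80665 = 28780.556420 m/s
mass ratio = exp(dv/ve) = exp(650.0/28780.556420) = 1.02284166
m_prop = m_dry * (mr - 1) = 3895.6 * (1.02284166 - 1)
m_prop = 88.9820 kg

88.9820 kg


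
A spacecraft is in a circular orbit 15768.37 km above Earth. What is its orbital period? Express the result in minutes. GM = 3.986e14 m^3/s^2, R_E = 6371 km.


r = 22139.3700 km = 2.213937e+07 m
T = 2*pi*sqrt(r^3/mu) = 2*pi*sqrt(1.085165e+22 / 3.986e14)
T = 32783.7862 s = 546.3964 min

546.3964 minutes


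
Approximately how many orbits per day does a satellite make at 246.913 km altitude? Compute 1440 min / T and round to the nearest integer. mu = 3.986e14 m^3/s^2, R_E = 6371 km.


r = 6.617913e+06 m
T = 2*pi*sqrt(r^3/mu) = 5357.8778 s = 89.2980 min
revs/day = 1440 / 89.2980 = 16.1258
Rounded: 16 revolutions per day

16 revolutions per day


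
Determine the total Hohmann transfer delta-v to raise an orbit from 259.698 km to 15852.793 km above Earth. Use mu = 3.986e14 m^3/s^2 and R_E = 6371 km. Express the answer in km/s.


r1 = 6630.6980 km = 6.630698e+06 m
r2 = 22223.7930 km = 2.2223793e+07 m
dv1 = sqrt(mu/r1)*(sqrt(2*r2/(r1+r2)) - 1) = 1869.5661 m/s
dv2 = sqrt(mu/r2)*(1 - sqrt(2*r1/(r1+r2))) = 1363.9655 m/s
total dv = |dv1| + |dv2| = 1869.5661 + 1363.9655 = 3233.5316 m/s = 3.2335 km/s

3.2335 km/s


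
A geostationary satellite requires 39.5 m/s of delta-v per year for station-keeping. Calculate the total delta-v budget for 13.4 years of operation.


dV = rate * years = 39.5 * 13.4
dV = 529.3000 m/s

529.3000 m/s


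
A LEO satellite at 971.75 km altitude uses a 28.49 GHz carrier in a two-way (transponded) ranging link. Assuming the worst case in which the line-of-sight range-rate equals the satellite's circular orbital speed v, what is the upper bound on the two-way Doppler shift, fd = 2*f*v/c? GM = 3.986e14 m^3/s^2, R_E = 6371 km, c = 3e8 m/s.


r = 7.34275e+06 m
v = sqrt(mu/r) = 7367.8246 m/s (worst-case radial velocity)
f = 28.49 GHz = 2.849e+10 Hz
fd = 2*f*v/c = 2*2.849e+10*7367.8246/3.0e+08
fd = 1.3993955e+06 Hz

1.3994e+06 Hz


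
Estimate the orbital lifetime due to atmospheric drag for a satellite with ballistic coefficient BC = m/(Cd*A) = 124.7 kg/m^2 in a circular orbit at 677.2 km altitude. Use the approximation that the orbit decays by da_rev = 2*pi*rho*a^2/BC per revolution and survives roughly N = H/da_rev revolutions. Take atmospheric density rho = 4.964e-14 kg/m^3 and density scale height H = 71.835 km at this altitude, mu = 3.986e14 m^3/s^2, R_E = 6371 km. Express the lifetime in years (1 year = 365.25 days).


a = R_E + alt = 7048.2000 km = 7.0482e+06 m
da_rev = 2*pi*rho*a^2/BC = 2*pi*4.964e-14*(7.0482e+06)^2/124.7 = 0.124251496 m per revolution
N = H/da_rev = 71835.0000 m / 0.124251496 m = 578141.9329 revolutions
P = 2*pi*sqrt(a^3/mu) = 5888.8237 s
lifetime = N*P = 578141.9329 * 5888.8237 = 3.4045759e+09 s = 39404.8136 days
years = 39404.8136 / 365.25 = 107.8845 years

107.8845 years


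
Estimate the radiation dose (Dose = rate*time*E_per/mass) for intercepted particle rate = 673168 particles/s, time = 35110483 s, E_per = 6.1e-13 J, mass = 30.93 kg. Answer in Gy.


Total energy deposited = rate * time * E_per
  = 673168 * 35110483 * 6.1e-13 = 14.4175 J
Dose = E_total / mass = 14.4175 / 30.93
Dose = 0.4661334 Gy

0.4661 Gy


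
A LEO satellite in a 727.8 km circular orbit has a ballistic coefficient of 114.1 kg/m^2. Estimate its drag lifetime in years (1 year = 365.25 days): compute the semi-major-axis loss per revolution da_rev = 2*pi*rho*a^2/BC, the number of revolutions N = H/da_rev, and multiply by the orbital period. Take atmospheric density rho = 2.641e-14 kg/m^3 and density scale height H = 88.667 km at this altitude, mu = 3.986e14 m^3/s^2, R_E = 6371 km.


a = R_E + alt = 7098.8000 km = 7.0988e+06 m
da_rev = 2*pi*rho*a^2/BC = 2*pi*2.641e-14*(7.0988e+06)^2/114.1 = 0.0732879386 m per revolution
N = H/da_rev = 88667.0000 m / 0.0732879386 m = 1.2098444e+06 revolutions
P = 2*pi*sqrt(a^3/mu) = 5952.3524 s
lifetime = N*P = 1.2098444e+06 * 5952.3524 = 7.20142e+09 s = 83349.7685 days
years = 83349.7685 / 365.25 = 228.1992 years

228.1992 years


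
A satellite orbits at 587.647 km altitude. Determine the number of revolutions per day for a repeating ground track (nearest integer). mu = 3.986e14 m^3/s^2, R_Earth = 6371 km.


r = 6.958647e+06 m
T = 2*pi*sqrt(r^3/mu) = 5776.9476 s = 96.2825 min
revs/day = 1440 / 96.2825 = 14.9560
Rounded: 15 revolutions per day

15 revolutions per day


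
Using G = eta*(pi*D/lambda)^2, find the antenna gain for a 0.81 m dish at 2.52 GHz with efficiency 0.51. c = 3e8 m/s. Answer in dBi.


lambda = c/f = 3e8 / 2.52e+09 = 0.1190476 m
G = eta*(pi*D/lambda)^2 = 0.51*(pi*0.81/0.1190476)^2
G = 233.0229 (linear)
G = 10*log10(233.0229) = 23.6740 dBi

23.6740 dBi


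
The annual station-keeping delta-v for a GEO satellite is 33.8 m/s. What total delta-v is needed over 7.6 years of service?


dV = rate * years = 33.8 * 7.6
dV = 256.8800 m/s

256.8800 m/s


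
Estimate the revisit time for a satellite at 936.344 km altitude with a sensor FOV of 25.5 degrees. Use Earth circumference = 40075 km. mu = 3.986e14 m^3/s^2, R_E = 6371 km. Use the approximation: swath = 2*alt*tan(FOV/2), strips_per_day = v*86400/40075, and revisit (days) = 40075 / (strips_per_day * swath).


swath = 2*936.344*tan(0.2225295) = 423.7460 km
v = sqrt(mu/r) = 7385.6525 m/s = 7.3857 km/s
strips/day = v*86400/40075 = 7.3857*86400/40075 = 15.9232
coverage/day = strips * swath = 15.9232 * 423.7460 = 6747.3731 km
revisit = 40075 / 6747.3731 = 5.9393 days

5.9393 days


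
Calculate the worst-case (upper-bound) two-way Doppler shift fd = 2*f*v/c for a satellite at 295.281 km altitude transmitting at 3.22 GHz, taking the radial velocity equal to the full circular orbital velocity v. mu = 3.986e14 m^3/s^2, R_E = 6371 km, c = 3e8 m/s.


r = 6.666281e+06 m
v = sqrt(mu/r) = 7732.6230 m/s (worst-case radial velocity)
f = 3.22 GHz = 3.22e+09 Hz
fd = 2*f*v/c = 2*3.22e+09*7732.6230/3.0e+08
fd = 165993.6412 Hz

165993.6412 Hz


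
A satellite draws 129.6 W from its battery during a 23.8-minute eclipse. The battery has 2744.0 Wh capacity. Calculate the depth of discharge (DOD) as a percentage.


E_used = P * t / 60 = 129.6 * 23.8 / 60 = 51.4080 Wh
DOD = E_used / E_total * 100 = 51.4080 / 2744.0 * 100
DOD = 1.8735 %

1.8735 %


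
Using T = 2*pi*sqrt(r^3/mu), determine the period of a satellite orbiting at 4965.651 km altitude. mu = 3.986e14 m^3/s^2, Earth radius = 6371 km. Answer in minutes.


r = 11336.6510 km = 1.1336651e+07 m
T = 2*pi*sqrt(r^3/mu) = 2*pi*sqrt(1.4569825e+21 / 3.986e14)
T = 12012.6379 s = 200.2106 min

200.2106 minutes


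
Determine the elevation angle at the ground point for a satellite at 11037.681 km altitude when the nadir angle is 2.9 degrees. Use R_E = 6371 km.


r = R_E + alt = 17408.6810 km
Law of sines in the satellite / Earth-center / ground-point triangle:
  sin(nadir)/R_E = sin(90 + el)/r  =>  cos(el) = (r/R_E)*sin(nadir)
cos(el) = (17408.6810 / 6371.0000) * sin(2.9 deg) = 0.1382446
el = arccos(0.1382446) = 82.0537 deg
(Earth-central angle = 90 - nadir - el = 5.0463 deg)

82.0537 degrees


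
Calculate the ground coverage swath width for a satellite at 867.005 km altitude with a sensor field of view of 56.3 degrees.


FOV = 56.3 deg = 0.9826204 rad
swath = 2 * alt * tan(FOV/2) = 2 * 867.005 * tan(0.4913102)
swath = 2 * 867.005 * 0.5350723
swath = 927.8206 km

927.8206 km


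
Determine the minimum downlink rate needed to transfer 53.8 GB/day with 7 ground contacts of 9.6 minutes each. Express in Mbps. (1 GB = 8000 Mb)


total contact time = 7 * 9.6 * 60 = 4032.0000 s
data = 53.8 GB = 430400.0000 Mb
rate = 430400.0000 / 4032.0000 = 106.7460 Mbps

106.7460 Mbps


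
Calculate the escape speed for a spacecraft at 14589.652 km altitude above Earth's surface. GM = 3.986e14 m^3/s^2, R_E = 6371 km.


r = 6371.0 + 14589.652 = 20960.6520 km = 2.0960652e+07 m
v_esc = sqrt(2*mu/r) = sqrt(2*3.986e14 / 2.0960652e+07)
v_esc = 6167.1037 m/s = 6.1671 km/s

6.1671 km/s


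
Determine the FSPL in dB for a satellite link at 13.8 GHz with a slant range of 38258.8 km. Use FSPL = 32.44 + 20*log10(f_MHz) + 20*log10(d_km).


f = 13.8 GHz = 13800.0000 MHz
d = 38258.8 km
FSPL = 32.44 + 20*log10(13800.0000) + 20*log10(38258.8)
FSPL = 32.44 + 82.7976 + 91.6546
FSPL = 206.8922 dB

206.8922 dB


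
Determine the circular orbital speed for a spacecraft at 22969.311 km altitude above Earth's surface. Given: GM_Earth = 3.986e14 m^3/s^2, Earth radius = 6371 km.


r = R_E + alt = 6371.0 + 22969.311 = 29340.3110 km = 2.9340311e+07 m
v = sqrt(mu/r) = sqrt(3.986e14 / 2.9340311e+07) = 3685.8384 m/s = 3.6858 km/s

3.6858 km/s


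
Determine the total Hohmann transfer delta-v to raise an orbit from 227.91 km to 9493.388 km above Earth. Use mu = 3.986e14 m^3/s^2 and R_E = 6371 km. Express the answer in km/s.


r1 = 6598.9100 km = 6.59891e+06 m
r2 = 15864.3880 km = 1.5864388e+07 m
dv1 = sqrt(mu/r1)*(sqrt(2*r2/(r1+r2)) - 1) = 1464.8237 m/s
dv2 = sqrt(mu/r2)*(1 - sqrt(2*r1/(r1+r2))) = 1170.4065 m/s
total dv = |dv1| + |dv2| = 1464.8237 + 1170.4065 = 2635.2301 m/s = 2.6352 km/s

2.6352 km/s


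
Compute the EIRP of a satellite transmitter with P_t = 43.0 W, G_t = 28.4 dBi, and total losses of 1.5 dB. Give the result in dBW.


Pt = 43.0 W = 16.3347 dBW
EIRP = Pt_dBW + Gt - losses = 16.3347 + 28.4 - 1.5 = 43.2347 dBW

43.2347 dBW


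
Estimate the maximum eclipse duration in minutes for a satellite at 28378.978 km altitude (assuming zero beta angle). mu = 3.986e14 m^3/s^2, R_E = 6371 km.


r = 34749.9780 km
T = 1074.4638 min
Eclipse fraction = arcsin(R_E/r)/pi = arcsin(6371.0000/34749.9780)/pi
= arcsin(0.1833382)/pi = 0.05869035
Eclipse duration = 0.05869035 * 1074.4638 = 63.0607 min

63.0607 minutes


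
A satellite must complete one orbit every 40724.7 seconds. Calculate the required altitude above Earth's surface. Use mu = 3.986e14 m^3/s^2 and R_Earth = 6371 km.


T = 40724.7 s
r = (mu*T^2/(4*pi^2))^(1/3) = (3.986e14 * 40724.7^2 / (4*pi^2))^(1/3)
r = 2.5583764e+07 m = 25583.7645 km
alt = r - R_E = 25583.7645 - 6371 = 19212.7645 km

19212.7645 km


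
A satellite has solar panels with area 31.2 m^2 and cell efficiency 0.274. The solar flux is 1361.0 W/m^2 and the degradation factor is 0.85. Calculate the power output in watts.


P = area * eta * S * degradation
P = 31.2 * 0.274 * 1361.0 * 0.85
P = 9889.6793 W

9889.6793 W


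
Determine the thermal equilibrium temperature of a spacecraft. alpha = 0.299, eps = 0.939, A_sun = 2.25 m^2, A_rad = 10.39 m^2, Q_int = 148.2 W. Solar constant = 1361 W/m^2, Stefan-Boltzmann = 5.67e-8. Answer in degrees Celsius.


Numerator = alpha*S*A_sun + Q_int = 0.299*1361*2.25 + 148.2 = 1063.8127 W
Denominator = eps*sigma*A_rad = 0.939*5.67e-8*10.39 = 5.5317711e-07 W/K^4
T^4 = 1.9230961e+09 K^4
T = 209.4114 K = -63.7386 C

-63.7386 degrees Celsius


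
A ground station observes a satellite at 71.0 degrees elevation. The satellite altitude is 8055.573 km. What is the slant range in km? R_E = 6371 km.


h = 8055.573 km, el = 71.0 deg
d = -R_E*sin(el) + sqrt((R_E*sin(el))^2 + 2*R_E*h + h^2)
d = -6371.0000*sin(1.2392) + sqrt((6371.0000*0.9455186)^2 + 2*6371.0000*8055.573 + 8055.573^2)
d = 8252.7858 km

8252.7858 km


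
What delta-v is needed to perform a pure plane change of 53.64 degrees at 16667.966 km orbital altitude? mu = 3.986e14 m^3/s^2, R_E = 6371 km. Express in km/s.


r = 23038.9660 km = 2.3038966e+07 m
V = sqrt(mu/r) = 4159.4619 m/s
di = 53.64 deg = 0.9361946 rad
dV = 2*V*sin(di/2) = 2*4159.4619*sin(0.4680973)
dV = 3753.4077 m/s = 3.7534 km/s

3.7534 km/s


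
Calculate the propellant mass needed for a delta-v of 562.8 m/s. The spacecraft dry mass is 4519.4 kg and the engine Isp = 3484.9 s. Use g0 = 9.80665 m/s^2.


ve = Isp * g0 = 3484.9 * 9.80665 = 34175.194585 m/s
mass ratio = exp(dv/ve) = exp(562.8/34175.194585) = 1.01660443
m_prop = m_dry * (mr - 1) = 4519.4 * (1.01660443 - 1)
m_prop = 75.0421 kg

75.0421 kg


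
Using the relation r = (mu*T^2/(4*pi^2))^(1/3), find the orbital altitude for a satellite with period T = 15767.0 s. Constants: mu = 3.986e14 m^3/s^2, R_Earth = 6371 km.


T = 15767.0 s
r = (mu*T^2/(4*pi^2))^(1/3) = (3.986e14 * 15767.0^2 / (4*pi^2))^(1/3)
r = 1.3590181e+07 m = 13590.1807 km
alt = r - R_E = 13590.1807 - 6371 = 7219.1807 km

7219.1807 km


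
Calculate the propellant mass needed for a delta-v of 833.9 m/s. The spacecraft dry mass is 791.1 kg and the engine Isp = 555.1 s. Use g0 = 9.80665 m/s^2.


ve = Isp * g0 = 555.1 * 9.80665 = 5443.671415 m/s
mass ratio = exp(dv/ve) = exp(833.9/5443.671415) = 1.16554298
m_prop = m_dry * (mr - 1) = 791.1 * (1.16554298 - 1)
m_prop = 130.9611 kg

130.9611 kg


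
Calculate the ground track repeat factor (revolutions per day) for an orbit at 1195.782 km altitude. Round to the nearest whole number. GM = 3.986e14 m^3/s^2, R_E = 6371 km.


r = 7.566782e+06 m
T = 2*pi*sqrt(r^3/mu) = 6550.5543 s = 109.1759 min
revs/day = 1440 / 109.1759 = 13.1897
Rounded: 13 revolutions per day

13 revolutions per day


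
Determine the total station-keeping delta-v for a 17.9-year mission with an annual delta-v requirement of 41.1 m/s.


dV = rate * years = 41.1 * 17.9
dV = 735.6900 m/s

735.6900 m/s


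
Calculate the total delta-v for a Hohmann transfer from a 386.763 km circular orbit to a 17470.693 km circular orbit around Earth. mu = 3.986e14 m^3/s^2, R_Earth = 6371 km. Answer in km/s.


r1 = 6757.7630 km = 6.757763e+06 m
r2 = 23841.6930 km = 2.3841693e+07 m
dv1 = sqrt(mu/r1)*(sqrt(2*r2/(r1+r2)) - 1) = 1907.1405 m/s
dv2 = sqrt(mu/r2)*(1 - sqrt(2*r1/(r1+r2))) = 1371.4014 m/s
total dv = |dv1| + |dv2| = 1907.1405 + 1371.4014 = 3278.5419 m/s = 3.2785 km/s

3.2785 km/s


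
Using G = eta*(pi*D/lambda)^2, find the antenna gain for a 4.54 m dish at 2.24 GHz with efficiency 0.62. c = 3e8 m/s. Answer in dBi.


lambda = c/f = 3e8 / 2.24e+09 = 0.1339286 m
G = eta*(pi*D/lambda)^2 = 0.62*(pi*4.54/0.1339286)^2
G = 7031.6406 (linear)
G = 10*log10(7031.6406) = 38.4706 dBi

38.4706 dBi


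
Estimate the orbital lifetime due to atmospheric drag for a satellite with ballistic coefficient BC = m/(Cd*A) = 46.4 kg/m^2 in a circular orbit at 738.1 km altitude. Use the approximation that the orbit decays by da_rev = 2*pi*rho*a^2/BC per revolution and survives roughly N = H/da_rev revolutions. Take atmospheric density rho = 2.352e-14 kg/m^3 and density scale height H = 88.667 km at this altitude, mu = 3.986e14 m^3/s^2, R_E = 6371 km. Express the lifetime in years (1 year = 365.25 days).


a = R_E + alt = 7109.1000 km = 7.1091e+06 m
da_rev = 2*pi*rho*a^2/BC = 2*pi*2.352e-14*(7.1091e+06)^2/46.4 = 0.160963887 m per revolution
N = H/da_rev = 88667.0000 m / 0.160963887 m = 550850.2652 revolutions
P = 2*pi*sqrt(a^3/mu) = 5965.3119 s
lifetime = N*P = 550850.2652 * 5965.3119 = 3.2859936e+09 s = 38032.3338 days
years = 38032.3338 / 365.25 = 104.1269 years

104.1269 years


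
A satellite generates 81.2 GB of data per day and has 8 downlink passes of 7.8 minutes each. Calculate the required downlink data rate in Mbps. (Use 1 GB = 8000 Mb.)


total contact time = 8 * 7.8 * 60 = 3744.0000 s
data = 81.2 GB = 649600.0000 Mb
rate = 649600.0000 / 3744.0000 = 173.5043 Mbps

173.5043 Mbps
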